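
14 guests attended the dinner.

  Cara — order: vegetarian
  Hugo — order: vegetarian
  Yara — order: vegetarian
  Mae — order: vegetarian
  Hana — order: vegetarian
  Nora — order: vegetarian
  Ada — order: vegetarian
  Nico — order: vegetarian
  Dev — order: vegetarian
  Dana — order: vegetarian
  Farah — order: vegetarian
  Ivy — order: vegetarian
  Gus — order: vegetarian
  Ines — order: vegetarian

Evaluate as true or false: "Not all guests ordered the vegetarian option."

Truth condition: A ⊄ B (|A ∖ B| ≥ 1).
A (the restrictor) = {Cara, Hugo, Yara, Mae, Hana, Nora, Ada, Nico, Dev, Dana, Farah, Ivy, Gus, Ines}, |A| = 14.
A ∖ B = {}, so |A ∖ B| = 0.
So the statement is false.

False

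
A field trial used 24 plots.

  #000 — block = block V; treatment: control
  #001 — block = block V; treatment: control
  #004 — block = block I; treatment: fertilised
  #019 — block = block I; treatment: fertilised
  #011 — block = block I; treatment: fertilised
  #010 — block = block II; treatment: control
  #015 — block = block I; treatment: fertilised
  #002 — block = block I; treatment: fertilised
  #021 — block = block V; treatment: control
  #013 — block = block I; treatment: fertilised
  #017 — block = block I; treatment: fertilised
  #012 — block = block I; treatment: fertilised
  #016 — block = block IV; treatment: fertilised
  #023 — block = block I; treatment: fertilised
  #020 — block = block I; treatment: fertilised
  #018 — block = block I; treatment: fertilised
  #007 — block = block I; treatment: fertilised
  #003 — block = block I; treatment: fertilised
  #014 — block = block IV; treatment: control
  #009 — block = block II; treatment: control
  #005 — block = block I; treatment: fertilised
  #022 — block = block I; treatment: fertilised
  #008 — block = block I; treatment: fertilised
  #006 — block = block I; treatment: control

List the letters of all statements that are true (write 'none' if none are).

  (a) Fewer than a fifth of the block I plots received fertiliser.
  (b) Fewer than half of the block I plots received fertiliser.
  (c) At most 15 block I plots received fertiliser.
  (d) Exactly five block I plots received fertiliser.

|A| = 17, |A ∩ B| = 16, |A ∖ B| = 1.
(a) |A ∩ B| / |A| < 1/5: fails.
(b) |A ∩ B| < |A ∖ B|: fails.
(c) |A ∩ B| ≤ 15: fails.
(d) |A ∩ B| = 5: fails.

none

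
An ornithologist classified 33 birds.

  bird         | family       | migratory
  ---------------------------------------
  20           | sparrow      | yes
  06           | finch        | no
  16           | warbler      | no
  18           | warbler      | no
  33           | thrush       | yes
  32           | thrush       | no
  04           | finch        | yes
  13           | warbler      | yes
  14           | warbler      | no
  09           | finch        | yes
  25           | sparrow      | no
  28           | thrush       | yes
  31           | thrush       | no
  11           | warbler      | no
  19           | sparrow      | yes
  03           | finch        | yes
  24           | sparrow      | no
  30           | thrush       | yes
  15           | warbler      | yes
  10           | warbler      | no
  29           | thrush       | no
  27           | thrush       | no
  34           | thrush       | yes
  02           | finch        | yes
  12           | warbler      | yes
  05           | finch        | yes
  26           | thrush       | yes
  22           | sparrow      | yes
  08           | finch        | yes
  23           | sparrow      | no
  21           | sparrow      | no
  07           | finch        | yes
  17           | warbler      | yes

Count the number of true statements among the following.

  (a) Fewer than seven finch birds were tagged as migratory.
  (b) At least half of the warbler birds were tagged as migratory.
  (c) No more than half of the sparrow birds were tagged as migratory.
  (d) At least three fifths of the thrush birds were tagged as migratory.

1

(a) finch: |A| = 8, |A ∩ B| = 7; needs |A ∩ B| < 7 — false.
(b) warbler: |A| = 9, |A ∩ B| = 4; needs |A ∩ B| ≥ |A ∖ B| — false.
(c) sparrow: |A| = 7, |A ∩ B| = 3; needs |A ∩ B| ≤ |A ∖ B| — true.
(d) thrush: |A| = 9, |A ∩ B| = 5; needs |A ∩ B| / |A| ≥ 3/5 — false.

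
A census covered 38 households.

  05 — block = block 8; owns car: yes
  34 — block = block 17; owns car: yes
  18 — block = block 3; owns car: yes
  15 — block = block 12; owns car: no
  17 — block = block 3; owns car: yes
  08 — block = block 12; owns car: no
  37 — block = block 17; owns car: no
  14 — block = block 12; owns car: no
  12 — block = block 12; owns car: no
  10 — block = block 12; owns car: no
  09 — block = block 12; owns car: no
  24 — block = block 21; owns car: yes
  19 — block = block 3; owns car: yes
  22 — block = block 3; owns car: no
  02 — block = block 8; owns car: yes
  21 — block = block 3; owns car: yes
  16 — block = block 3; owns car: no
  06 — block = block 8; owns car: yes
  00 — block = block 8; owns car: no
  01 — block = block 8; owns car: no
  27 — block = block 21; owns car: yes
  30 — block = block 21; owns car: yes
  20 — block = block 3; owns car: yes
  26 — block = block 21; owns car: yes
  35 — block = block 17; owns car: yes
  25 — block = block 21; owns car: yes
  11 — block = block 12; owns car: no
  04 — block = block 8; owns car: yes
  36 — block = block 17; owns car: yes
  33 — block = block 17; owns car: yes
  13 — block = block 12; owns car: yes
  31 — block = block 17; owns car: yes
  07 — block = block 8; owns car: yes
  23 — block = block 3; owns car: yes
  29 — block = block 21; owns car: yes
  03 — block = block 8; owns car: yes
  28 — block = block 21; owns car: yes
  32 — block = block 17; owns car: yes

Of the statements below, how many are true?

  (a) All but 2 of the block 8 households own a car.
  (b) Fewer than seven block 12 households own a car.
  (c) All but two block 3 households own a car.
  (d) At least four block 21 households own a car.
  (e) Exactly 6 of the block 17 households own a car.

(a) block 8: |A| = 8, |A ∩ B| = 6; needs |A ∖ B| = 2 — true.
(b) block 12: |A| = 8, |A ∩ B| = 1; needs |A ∩ B| < 7 — true.
(c) block 3: |A| = 8, |A ∩ B| = 6; needs |A ∖ B| = 2 — true.
(d) block 21: |A| = 7, |A ∩ B| = 7; needs |A ∩ B| ≥ 4 — true.
(e) block 17: |A| = 7, |A ∩ B| = 6; needs |A ∩ B| = 6 — true.

5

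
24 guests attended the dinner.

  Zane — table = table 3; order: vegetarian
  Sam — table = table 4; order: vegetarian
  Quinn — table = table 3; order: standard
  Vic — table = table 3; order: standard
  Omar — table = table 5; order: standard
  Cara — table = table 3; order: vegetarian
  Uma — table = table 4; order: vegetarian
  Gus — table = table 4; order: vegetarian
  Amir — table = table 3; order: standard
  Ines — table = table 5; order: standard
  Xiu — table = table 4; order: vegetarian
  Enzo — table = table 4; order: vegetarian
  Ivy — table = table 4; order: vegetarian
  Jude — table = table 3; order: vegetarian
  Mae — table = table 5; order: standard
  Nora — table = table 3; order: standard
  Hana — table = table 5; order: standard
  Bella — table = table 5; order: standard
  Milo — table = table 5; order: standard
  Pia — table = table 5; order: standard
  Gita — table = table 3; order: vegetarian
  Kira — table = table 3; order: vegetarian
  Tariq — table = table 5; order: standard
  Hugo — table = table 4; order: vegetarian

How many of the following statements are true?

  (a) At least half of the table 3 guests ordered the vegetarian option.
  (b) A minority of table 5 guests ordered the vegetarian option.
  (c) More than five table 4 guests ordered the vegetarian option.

3

(a) table 3: |A| = 9, |A ∩ B| = 5; needs |A ∩ B| ≥ |A ∖ B| — true.
(b) table 5: |A| = 8, |A ∩ B| = 0; needs |A ∩ B| < |A ∖ B| — true.
(c) table 4: |A| = 7, |A ∩ B| = 7; needs |A ∩ B| > 5 — true.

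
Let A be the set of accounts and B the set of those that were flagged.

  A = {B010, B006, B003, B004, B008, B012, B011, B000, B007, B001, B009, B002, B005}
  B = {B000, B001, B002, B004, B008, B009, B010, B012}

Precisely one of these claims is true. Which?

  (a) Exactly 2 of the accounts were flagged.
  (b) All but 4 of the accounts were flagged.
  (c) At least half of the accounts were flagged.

|A| = 13, |A ∩ B| = 8, |A ∖ B| = 5.
(a) requires |A ∩ B| = 2: false.
(b) requires |A ∖ B| = 4: false.
(c) requires |A ∩ B| ≥ |A ∖ B|: true.

(c)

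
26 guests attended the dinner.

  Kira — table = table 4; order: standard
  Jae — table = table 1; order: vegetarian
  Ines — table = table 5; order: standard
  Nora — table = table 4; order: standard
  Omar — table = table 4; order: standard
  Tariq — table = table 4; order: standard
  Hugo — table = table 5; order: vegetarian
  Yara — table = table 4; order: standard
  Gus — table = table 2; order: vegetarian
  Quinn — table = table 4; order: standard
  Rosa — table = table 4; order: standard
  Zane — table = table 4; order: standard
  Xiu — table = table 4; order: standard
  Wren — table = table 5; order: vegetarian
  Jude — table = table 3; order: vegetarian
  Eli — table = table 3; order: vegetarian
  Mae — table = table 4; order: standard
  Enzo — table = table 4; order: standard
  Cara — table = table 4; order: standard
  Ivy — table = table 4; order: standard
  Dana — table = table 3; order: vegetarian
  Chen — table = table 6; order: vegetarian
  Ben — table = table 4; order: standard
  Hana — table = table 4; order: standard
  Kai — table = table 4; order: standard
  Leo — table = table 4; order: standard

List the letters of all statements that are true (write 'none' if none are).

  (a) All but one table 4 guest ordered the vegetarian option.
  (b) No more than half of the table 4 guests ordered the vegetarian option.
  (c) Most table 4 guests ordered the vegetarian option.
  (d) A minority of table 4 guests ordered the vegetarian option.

(b), (d)

|A| = 17, |A ∩ B| = 0, |A ∖ B| = 17.
(a) |A ∖ B| = 1: fails.
(b) |A ∩ B| ≤ |A ∖ B|: holds.
(c) |A ∩ B| > |A ∖ B|: fails.
(d) |A ∩ B| < |A ∖ B|: holds.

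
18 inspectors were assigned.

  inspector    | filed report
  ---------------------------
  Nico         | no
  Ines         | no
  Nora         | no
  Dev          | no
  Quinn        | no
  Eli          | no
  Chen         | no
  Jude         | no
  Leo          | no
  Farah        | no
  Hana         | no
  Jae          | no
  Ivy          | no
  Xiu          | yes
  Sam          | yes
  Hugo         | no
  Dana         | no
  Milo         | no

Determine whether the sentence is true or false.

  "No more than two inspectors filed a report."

Truth condition: |A ∩ B| ≤ 2.
|A| = 18, |A ∩ B| = 2, |A ∖ B| = 16.
|A ∩ B| = 2, so the statement is true.

True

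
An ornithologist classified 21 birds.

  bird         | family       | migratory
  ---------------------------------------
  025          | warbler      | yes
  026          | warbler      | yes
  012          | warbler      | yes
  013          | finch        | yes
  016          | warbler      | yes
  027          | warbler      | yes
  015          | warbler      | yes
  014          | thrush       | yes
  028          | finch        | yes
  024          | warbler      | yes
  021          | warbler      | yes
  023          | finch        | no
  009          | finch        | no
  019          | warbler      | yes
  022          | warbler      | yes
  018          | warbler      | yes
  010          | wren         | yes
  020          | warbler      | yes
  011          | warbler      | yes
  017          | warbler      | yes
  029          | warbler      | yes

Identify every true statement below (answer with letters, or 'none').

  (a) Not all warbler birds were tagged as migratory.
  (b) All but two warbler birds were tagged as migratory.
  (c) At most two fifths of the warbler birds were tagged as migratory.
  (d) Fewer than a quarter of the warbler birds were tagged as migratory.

|A| = 15, |A ∩ B| = 15, |A ∖ B| = 0.
(a) A ⊄ B (|A ∖ B| ≥ 1): fails.
(b) |A ∖ B| = 2: fails.
(c) |A ∩ B| / |A| ≤ 2/5: fails.
(d) |A ∩ B| / |A| < 1/4: fails.

none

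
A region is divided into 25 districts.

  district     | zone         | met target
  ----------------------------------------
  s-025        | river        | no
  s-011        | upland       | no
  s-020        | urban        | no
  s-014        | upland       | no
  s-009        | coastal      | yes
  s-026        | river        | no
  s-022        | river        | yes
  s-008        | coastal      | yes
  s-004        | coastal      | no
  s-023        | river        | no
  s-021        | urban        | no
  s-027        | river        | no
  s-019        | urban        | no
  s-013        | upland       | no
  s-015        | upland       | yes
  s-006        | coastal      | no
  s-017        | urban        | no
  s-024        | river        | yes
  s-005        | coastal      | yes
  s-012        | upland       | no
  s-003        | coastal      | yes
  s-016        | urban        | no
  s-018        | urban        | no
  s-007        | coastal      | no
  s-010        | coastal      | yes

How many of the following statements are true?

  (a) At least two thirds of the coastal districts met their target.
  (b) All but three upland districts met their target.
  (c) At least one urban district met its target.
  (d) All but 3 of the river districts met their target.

(a) coastal: |A| = 8, |A ∩ B| = 5; needs |A ∩ B| / |A| ≥ 2/3 — false.
(b) upland: |A| = 5, |A ∩ B| = 1; needs |A ∖ B| = 3 — false.
(c) urban: |A| = 6, |A ∩ B| = 0; needs A ∩ B ≠ ∅ (|A ∩ B| ≥ 1) — false.
(d) river: |A| = 6, |A ∩ B| = 2; needs |A ∖ B| = 3 — false.

0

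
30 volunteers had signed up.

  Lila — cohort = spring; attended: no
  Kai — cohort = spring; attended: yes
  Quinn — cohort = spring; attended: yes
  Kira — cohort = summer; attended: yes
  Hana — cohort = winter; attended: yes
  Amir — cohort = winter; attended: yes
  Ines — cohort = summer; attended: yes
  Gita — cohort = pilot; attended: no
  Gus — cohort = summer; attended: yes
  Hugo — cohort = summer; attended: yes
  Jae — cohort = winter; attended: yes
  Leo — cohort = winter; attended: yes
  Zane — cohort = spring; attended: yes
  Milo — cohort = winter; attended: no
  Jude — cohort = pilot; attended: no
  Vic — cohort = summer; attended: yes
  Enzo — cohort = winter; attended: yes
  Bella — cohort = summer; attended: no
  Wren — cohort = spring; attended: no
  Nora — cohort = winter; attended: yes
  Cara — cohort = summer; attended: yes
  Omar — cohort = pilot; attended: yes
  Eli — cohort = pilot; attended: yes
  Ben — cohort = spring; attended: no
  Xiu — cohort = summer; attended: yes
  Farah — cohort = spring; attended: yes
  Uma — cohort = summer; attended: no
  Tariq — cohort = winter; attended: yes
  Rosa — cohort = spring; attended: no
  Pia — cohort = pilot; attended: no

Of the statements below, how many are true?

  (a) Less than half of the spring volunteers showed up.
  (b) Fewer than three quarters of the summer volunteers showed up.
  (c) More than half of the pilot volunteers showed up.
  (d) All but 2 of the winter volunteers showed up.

0

(a) spring: |A| = 8, |A ∩ B| = 4; needs |A ∩ B| < |A ∖ B| — false.
(b) summer: |A| = 9, |A ∩ B| = 7; needs |A ∩ B| / |A| < 3/4 — false.
(c) pilot: |A| = 5, |A ∩ B| = 2; needs |A ∩ B| > |A ∖ B| — false.
(d) winter: |A| = 8, |A ∩ B| = 7; needs |A ∖ B| = 2 — false.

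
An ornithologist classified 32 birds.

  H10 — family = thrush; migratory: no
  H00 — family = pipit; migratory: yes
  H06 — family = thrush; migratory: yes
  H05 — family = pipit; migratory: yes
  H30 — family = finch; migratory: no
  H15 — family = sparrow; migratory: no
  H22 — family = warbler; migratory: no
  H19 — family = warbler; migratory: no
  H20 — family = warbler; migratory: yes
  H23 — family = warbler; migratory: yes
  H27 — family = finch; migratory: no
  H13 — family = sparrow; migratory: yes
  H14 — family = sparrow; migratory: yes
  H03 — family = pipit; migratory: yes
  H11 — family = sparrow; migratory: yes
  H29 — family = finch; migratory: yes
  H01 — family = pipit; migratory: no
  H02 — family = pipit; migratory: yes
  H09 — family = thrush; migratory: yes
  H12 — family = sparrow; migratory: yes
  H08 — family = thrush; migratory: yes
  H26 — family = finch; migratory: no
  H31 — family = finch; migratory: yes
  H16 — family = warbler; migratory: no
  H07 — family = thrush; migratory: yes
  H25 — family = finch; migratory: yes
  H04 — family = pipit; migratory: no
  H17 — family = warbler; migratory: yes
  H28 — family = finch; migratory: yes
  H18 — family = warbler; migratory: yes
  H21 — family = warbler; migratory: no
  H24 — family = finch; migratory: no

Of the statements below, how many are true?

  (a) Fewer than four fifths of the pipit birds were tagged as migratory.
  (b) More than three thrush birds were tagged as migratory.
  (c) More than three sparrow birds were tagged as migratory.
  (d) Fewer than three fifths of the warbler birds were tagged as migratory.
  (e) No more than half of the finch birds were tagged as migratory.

5

(a) pipit: |A| = 6, |A ∩ B| = 4; needs |A ∩ B| / |A| < 4/5 — true.
(b) thrush: |A| = 5, |A ∩ B| = 4; needs |A ∩ B| > 3 — true.
(c) sparrow: |A| = 5, |A ∩ B| = 4; needs |A ∩ B| > 3 — true.
(d) warbler: |A| = 8, |A ∩ B| = 4; needs |A ∩ B| / |A| < 3/5 — true.
(e) finch: |A| = 8, |A ∩ B| = 4; needs |A ∩ B| ≤ |A ∖ B| — true.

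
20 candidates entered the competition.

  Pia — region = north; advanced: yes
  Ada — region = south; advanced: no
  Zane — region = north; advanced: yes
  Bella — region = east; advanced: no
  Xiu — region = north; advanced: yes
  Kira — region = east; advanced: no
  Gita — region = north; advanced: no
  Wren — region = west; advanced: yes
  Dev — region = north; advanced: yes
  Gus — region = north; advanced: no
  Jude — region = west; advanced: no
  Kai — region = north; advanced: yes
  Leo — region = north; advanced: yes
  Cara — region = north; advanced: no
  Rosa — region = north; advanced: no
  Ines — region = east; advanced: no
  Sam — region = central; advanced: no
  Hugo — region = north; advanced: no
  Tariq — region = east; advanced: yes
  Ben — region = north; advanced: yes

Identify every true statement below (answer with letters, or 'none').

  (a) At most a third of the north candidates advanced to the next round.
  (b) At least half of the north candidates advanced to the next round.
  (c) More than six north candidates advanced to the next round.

|A| = 12, |A ∩ B| = 7, |A ∖ B| = 5.
(a) |A ∩ B| / |A| ≤ 1/3: fails.
(b) |A ∩ B| ≥ |A ∖ B|: holds.
(c) |A ∩ B| > 6: holds.

(b), (c)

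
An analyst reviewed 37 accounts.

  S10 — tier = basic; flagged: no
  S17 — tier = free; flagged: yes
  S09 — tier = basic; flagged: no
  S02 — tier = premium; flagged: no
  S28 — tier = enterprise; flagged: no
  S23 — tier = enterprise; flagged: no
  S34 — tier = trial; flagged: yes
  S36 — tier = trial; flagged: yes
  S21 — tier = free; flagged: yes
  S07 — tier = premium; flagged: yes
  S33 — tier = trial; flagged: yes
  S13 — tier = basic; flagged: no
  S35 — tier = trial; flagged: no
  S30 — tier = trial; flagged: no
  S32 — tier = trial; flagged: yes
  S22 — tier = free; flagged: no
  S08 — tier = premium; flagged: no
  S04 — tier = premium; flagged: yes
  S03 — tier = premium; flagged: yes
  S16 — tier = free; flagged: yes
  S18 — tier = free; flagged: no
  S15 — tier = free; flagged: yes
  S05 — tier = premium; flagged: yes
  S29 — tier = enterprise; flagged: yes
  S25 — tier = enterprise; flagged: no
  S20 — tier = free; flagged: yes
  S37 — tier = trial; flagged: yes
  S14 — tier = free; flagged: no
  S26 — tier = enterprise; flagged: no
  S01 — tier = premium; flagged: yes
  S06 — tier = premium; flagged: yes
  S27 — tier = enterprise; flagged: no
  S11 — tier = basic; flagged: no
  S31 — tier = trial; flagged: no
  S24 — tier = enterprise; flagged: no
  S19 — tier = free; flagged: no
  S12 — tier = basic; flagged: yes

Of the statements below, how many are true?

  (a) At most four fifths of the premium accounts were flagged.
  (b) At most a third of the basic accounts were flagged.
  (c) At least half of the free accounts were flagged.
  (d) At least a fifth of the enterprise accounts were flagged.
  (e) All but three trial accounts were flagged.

4

(a) premium: |A| = 8, |A ∩ B| = 6; needs |A ∩ B| / |A| ≤ 4/5 — true.
(b) basic: |A| = 5, |A ∩ B| = 1; needs |A ∩ B| / |A| ≤ 1/3 — true.
(c) free: |A| = 9, |A ∩ B| = 5; needs |A ∩ B| ≥ |A ∖ B| — true.
(d) enterprise: |A| = 7, |A ∩ B| = 1; needs |A ∩ B| / |A| ≥ 1/5 — false.
(e) trial: |A| = 8, |A ∩ B| = 5; needs |A ∖ B| = 3 — true.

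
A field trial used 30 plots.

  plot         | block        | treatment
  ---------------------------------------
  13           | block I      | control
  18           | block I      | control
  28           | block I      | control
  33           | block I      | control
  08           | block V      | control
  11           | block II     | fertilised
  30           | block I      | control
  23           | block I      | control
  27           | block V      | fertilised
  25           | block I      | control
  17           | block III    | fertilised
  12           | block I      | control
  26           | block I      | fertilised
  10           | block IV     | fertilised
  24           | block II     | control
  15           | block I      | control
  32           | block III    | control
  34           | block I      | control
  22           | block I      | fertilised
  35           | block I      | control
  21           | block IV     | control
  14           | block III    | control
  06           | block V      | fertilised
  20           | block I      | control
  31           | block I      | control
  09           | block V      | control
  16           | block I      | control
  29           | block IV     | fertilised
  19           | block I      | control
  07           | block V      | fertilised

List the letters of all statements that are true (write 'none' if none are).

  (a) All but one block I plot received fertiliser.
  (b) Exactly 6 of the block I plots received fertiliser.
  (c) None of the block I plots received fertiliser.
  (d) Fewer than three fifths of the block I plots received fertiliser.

|A| = 17, |A ∩ B| = 2, |A ∖ B| = 15.
(a) |A ∖ B| = 1: fails.
(b) |A ∩ B| = 6: fails.
(c) A ∩ B = ∅ (|A ∩ B| = 0): fails.
(d) |A ∩ B| / |A| < 3/5: holds.

(d)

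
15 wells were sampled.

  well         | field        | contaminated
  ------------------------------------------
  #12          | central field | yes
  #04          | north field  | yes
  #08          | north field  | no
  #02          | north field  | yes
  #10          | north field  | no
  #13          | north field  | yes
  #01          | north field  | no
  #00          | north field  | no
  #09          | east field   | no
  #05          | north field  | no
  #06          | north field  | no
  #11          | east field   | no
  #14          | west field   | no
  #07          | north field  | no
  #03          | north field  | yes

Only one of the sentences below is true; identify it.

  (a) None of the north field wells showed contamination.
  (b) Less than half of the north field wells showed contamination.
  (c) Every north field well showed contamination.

|A| = 11, |A ∩ B| = 4, |A ∖ B| = 7.
(a) requires A ∩ B = ∅ (|A ∩ B| = 0): false.
(b) requires |A ∩ B| < |A ∖ B|: true.
(c) requires A ⊆ B, i.e. every element of A is in B (|A ∖ B| = 0): false.

(b)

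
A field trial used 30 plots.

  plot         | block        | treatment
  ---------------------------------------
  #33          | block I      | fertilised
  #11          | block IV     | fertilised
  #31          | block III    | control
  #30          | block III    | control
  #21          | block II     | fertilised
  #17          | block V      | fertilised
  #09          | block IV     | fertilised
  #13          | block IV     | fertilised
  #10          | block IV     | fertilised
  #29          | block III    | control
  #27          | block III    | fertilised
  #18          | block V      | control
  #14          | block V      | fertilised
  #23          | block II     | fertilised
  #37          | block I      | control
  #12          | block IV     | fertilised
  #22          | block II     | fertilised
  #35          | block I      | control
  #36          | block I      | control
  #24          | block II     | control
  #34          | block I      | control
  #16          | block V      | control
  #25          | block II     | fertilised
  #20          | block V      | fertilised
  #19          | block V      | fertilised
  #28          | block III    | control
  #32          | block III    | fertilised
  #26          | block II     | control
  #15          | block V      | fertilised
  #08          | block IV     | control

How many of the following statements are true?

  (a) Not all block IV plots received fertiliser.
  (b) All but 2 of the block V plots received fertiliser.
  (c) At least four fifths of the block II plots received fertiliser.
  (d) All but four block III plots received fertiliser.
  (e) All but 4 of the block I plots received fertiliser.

(a) block IV: |A| = 6, |A ∩ B| = 5; needs A ⊄ B (|A ∖ B| ≥ 1) — true.
(b) block V: |A| = 7, |A ∩ B| = 5; needs |A ∖ B| = 2 — true.
(c) block II: |A| = 6, |A ∩ B| = 4; needs |A ∩ B| / |A| ≥ 4/5 — false.
(d) block III: |A| = 6, |A ∩ B| = 2; needs |A ∖ B| = 4 — true.
(e) block I: |A| = 5, |A ∩ B| = 1; needs |A ∖ B| = 4 — true.

4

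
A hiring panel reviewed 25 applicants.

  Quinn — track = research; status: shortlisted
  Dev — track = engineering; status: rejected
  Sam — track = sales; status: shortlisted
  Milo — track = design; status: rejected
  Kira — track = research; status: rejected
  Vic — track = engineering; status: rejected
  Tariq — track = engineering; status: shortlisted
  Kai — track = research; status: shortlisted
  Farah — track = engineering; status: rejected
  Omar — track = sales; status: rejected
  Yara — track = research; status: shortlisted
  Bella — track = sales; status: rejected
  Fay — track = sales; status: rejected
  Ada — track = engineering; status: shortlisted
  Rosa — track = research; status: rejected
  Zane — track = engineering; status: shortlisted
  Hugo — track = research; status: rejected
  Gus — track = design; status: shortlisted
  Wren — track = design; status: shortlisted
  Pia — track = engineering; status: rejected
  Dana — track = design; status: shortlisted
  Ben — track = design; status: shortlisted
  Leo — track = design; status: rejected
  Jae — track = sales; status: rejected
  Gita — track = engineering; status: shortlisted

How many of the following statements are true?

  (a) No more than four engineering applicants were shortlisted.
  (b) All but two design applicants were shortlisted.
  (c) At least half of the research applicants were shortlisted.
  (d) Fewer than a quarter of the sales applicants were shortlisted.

4

(a) engineering: |A| = 8, |A ∩ B| = 4; needs |A ∩ B| ≤ 4 — true.
(b) design: |A| = 6, |A ∩ B| = 4; needs |A ∖ B| = 2 — true.
(c) research: |A| = 6, |A ∩ B| = 3; needs |A ∩ B| ≥ |A ∖ B| — true.
(d) sales: |A| = 5, |A ∩ B| = 1; needs |A ∩ B| / |A| < 1/4 — true.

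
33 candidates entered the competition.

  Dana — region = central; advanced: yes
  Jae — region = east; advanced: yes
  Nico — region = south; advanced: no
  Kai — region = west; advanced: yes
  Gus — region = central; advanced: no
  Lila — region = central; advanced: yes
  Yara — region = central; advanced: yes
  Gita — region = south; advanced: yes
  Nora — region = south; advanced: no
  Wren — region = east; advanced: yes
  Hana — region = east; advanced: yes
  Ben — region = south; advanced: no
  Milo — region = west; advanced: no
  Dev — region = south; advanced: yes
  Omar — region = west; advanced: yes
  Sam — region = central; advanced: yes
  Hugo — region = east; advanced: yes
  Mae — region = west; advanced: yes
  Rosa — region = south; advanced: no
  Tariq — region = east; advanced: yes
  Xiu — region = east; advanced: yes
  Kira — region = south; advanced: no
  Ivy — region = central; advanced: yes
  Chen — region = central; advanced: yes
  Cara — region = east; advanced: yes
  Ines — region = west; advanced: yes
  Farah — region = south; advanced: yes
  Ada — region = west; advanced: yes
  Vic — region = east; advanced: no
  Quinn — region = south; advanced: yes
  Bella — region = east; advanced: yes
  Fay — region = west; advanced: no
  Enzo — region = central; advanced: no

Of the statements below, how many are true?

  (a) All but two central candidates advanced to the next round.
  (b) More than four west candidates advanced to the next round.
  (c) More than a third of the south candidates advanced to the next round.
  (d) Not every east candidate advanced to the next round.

(a) central: |A| = 8, |A ∩ B| = 6; needs |A ∖ B| = 2 — true.
(b) west: |A| = 7, |A ∩ B| = 5; needs |A ∩ B| > 4 — true.
(c) south: |A| = 9, |A ∩ B| = 4; needs |A ∩ B| / |A| > 1/3 — true.
(d) east: |A| = 9, |A ∩ B| = 8; needs A ⊄ B (|A ∖ B| ≥ 1) — true.

4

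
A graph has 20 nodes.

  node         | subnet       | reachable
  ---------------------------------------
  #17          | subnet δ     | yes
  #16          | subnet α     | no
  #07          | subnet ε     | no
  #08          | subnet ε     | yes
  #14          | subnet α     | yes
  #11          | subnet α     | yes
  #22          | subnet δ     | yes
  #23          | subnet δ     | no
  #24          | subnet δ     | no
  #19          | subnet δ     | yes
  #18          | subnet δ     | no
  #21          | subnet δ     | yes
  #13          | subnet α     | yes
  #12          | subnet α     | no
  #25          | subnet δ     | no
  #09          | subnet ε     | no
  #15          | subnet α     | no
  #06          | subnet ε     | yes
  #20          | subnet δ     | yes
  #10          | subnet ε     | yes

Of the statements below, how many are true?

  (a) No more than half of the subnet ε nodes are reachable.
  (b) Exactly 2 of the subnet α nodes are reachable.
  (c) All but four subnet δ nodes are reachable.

(a) subnet ε: |A| = 5, |A ∩ B| = 3; needs |A ∩ B| ≤ |A ∖ B| — false.
(b) subnet α: |A| = 6, |A ∩ B| = 3; needs |A ∩ B| = 2 — false.
(c) subnet δ: |A| = 9, |A ∩ B| = 5; needs |A ∖ B| = 4 — true.

1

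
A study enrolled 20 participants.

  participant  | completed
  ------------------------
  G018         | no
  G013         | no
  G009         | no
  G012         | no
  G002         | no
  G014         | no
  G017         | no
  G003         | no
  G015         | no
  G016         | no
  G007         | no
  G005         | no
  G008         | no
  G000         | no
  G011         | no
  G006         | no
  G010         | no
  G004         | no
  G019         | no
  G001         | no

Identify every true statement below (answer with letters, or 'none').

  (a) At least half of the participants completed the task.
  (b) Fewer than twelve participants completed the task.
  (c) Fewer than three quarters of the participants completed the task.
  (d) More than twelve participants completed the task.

|A| = 20, |A ∩ B| = 0, |A ∖ B| = 20.
(a) |A ∩ B| ≥ |A ∖ B|: fails.
(b) |A ∩ B| < 12: holds.
(c) |A ∩ B| / |A| < 3/4: holds.
(d) |A ∩ B| > 12: fails.

(b), (c)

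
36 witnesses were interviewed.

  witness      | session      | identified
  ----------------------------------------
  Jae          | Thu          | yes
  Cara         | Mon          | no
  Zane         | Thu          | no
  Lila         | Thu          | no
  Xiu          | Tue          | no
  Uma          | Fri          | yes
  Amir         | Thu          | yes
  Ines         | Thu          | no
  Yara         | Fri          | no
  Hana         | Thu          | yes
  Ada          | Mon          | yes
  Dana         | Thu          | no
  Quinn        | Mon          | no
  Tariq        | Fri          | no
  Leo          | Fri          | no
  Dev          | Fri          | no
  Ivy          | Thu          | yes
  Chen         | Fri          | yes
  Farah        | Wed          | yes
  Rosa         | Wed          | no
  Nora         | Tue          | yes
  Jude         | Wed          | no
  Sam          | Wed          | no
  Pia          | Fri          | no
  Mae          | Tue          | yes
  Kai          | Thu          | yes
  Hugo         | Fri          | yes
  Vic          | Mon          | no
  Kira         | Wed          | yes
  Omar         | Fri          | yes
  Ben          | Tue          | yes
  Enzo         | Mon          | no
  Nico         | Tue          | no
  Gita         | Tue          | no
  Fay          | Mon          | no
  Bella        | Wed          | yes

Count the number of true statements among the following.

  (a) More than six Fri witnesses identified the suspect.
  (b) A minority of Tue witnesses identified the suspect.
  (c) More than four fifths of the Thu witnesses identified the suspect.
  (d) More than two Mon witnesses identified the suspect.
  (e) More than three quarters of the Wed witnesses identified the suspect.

0

(a) Fri: |A| = 9, |A ∩ B| = 4; needs |A ∩ B| > 6 — false.
(b) Tue: |A| = 6, |A ∩ B| = 3; needs |A ∩ B| < |A ∖ B| — false.
(c) Thu: |A| = 9, |A ∩ B| = 5; needs |A ∩ B| / |A| > 4/5 — false.
(d) Mon: |A| = 6, |A ∩ B| = 1; needs |A ∩ B| > 2 — false.
(e) Wed: |A| = 6, |A ∩ B| = 3; needs |A ∩ B| / |A| > 3/4 — false.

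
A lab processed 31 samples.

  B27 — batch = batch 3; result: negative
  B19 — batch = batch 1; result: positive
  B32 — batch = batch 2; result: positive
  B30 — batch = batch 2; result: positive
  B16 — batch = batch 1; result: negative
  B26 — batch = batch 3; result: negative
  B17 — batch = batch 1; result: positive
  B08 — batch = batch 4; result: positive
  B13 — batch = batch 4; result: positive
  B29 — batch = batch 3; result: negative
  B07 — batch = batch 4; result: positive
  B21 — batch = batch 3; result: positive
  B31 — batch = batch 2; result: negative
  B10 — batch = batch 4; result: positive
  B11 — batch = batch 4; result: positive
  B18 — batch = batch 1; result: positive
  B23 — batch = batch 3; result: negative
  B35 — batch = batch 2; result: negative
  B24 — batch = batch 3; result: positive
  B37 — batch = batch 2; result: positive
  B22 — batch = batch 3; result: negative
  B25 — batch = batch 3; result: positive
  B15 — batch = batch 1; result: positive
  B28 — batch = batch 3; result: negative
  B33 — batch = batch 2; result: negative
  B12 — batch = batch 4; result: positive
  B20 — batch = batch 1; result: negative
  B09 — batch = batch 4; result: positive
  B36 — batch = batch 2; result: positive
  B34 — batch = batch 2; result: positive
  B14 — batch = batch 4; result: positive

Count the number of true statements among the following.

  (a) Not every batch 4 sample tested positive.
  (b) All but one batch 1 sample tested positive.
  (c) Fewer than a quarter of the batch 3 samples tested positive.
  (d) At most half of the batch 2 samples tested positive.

(a) batch 4: |A| = 8, |A ∩ B| = 8; needs A ⊄ B (|A ∖ B| ≥ 1) — false.
(b) batch 1: |A| = 6, |A ∩ B| = 4; needs |A ∖ B| = 1 — false.
(c) batch 3: |A| = 9, |A ∩ B| = 3; needs |A ∩ B| / |A| < 1/4 — false.
(d) batch 2: |A| = 8, |A ∩ B| = 5; needs |A ∩ B| ≤ |A ∖ B| — false.

0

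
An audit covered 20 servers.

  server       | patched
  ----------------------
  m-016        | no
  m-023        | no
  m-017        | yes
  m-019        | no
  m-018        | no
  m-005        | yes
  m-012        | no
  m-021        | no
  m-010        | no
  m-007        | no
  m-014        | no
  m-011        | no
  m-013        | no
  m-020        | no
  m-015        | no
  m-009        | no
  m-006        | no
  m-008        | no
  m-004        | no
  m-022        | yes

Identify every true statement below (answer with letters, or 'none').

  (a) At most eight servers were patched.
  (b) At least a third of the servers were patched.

(a)

|A| = 20, |A ∩ B| = 3, |A ∖ B| = 17.
(a) |A ∩ B| ≤ 8: holds.
(b) |A ∩ B| / |A| ≥ 1/3: fails.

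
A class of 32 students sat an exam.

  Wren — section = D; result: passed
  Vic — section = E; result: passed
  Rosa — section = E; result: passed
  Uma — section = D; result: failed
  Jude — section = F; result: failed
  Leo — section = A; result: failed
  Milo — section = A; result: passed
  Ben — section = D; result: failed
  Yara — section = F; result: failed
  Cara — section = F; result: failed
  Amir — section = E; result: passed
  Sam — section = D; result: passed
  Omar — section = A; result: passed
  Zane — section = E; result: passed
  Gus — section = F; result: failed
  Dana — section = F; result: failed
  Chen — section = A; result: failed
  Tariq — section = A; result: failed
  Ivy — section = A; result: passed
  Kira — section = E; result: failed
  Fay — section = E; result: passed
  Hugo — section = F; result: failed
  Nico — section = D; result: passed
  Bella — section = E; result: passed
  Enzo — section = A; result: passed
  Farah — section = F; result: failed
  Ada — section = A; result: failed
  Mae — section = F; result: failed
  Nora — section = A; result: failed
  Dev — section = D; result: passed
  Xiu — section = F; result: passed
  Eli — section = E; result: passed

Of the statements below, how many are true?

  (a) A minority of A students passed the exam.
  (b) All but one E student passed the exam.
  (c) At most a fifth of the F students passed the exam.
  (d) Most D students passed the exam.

(a) A: |A| = 9, |A ∩ B| = 4; needs |A ∩ B| < |A ∖ B| — true.
(b) E: |A| = 8, |A ∩ B| = 7; needs |A ∖ B| = 1 — true.
(c) F: |A| = 9, |A ∩ B| = 1; needs |A ∩ B| / |A| ≤ 1/5 — true.
(d) D: |A| = 6, |A ∩ B| = 4; needs |A ∩ B| > |A ∖ B| — true.

4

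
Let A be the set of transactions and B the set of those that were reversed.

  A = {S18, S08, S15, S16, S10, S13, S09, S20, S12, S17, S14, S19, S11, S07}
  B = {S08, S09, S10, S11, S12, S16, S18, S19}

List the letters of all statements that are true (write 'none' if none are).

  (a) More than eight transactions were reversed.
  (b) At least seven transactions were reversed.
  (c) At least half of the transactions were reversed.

(b), (c)

|A| = 14, |A ∩ B| = 8, |A ∖ B| = 6.
(a) |A ∩ B| > 8: fails.
(b) |A ∩ B| ≥ 7: holds.
(c) |A ∩ B| ≥ |A ∖ B|: holds.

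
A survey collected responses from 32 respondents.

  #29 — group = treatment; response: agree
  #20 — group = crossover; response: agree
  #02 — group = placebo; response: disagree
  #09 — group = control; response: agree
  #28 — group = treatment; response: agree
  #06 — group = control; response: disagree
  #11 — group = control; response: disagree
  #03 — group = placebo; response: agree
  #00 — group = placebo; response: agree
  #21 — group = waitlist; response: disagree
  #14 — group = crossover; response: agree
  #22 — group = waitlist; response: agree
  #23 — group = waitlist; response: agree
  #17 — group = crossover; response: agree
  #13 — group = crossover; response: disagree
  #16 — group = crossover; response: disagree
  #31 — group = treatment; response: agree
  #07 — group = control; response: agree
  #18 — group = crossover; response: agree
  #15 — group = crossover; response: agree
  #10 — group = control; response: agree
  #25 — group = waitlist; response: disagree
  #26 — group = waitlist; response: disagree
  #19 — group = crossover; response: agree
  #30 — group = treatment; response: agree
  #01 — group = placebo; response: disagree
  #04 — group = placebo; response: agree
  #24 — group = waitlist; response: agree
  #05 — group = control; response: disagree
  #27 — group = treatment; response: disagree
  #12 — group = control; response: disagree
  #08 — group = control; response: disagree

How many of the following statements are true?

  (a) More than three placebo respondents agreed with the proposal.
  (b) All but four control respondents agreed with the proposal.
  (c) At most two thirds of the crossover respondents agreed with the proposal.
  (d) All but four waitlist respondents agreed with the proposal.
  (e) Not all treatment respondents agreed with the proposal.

1

(a) placebo: |A| = 5, |A ∩ B| = 3; needs |A ∩ B| > 3 — false.
(b) control: |A| = 8, |A ∩ B| = 3; needs |A ∖ B| = 4 — false.
(c) crossover: |A| = 8, |A ∩ B| = 6; needs |A ∩ B| / |A| ≤ 2/3 — false.
(d) waitlist: |A| = 6, |A ∩ B| = 3; needs |A ∖ B| = 4 — false.
(e) treatment: |A| = 5, |A ∩ B| = 4; needs A ⊄ B (|A ∖ B| ≥ 1) — true.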